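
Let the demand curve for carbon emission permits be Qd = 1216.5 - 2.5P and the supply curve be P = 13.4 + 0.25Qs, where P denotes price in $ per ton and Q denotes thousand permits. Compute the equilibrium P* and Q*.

P* = 195.4, Q* = 728

Rewriting in direct form: Qs = -53.6 + 4P.
At equilibrium Qd = Qs, so 1216.5 - 2.5P = -53.6 + 4P; collecting terms, 1270.1 = 6.5P and P* = 195.4.
Substitute back: Q* = 1216.5 - 2.5(195.4) = 728.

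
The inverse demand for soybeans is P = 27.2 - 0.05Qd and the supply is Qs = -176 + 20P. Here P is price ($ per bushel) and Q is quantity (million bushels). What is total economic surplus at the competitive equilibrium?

Total surplus = 1692.8

Inverting to quantity form: Qd = 544 - 20P.
At equilibrium Qd = Qs, so 544 - 20P = -176 + 20P; collecting terms, 720 = 40P and P* = 18.
Plugging P* into demand: Q* = 544 - 20(18) = 184.
Demand choke price = 27.2; supply choke price = 8.8. CS = ½(27.2 - 18)(184) = 846.4; PS = ½(18 - 8.8)(184) = 846.4. Total surplus = 1692.8.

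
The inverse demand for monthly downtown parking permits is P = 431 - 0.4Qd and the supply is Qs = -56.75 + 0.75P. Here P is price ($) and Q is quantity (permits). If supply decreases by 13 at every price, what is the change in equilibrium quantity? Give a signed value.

ΔQ = -10

In direct form, Qd = 1077.5 - 2.5P.
At equilibrium Qd = Qs, so 1077.5 - 2.5P = -56.75 + 0.75P; collecting terms, 1134.25 = 3.25P and P* = 349.
Then Q* = 1077.5 - 2.5(349) = 205.
After the shift, supply is Qs = -69.75 + 0.75P.
New equilibrium: 1147.25 = 3.25P, so P = 353 and Q = 195.
ΔQ = 195 - 205 = -10.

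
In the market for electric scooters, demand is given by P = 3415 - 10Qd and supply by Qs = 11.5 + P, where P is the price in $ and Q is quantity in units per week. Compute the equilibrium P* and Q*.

P* = 300, Q* = 311.5

Rewriting in direct form: Qd = 341.5 - 0.1P.
Equating demand and supply, 341.5 - 0.1P = 11.5 + P gives 1.1P = 330, so P* = 300.
Substitute back: Q* = 341.5 - 0.1(300) = 311.5.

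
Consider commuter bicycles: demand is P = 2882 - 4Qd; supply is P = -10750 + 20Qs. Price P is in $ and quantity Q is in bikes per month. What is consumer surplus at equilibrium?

Consumer surplus = 645248

In direct form, Qd = 720.5 - 0.25P and Qs = 537.5 + 0.05P.
Set Qd = Qs: 720.5 - 0.25P = 537.5 + 0.05P, so 183 = 0.3P and P* = 610.
Then Q* = 720.5 - 0.25(610) = 568.
Demand choke price (Qd = 0): P = 720.5/0.25 = 2882. Consumer surplus = ½ × (2882 - 610) × 568 = 645248.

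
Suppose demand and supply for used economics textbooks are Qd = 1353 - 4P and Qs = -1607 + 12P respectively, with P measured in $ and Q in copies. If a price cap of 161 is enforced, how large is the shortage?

At P = 161: Qd = 709 and Qs = 325.
Shortage = Qd - Qs = 709 - 325 = 384.

Shortage = 384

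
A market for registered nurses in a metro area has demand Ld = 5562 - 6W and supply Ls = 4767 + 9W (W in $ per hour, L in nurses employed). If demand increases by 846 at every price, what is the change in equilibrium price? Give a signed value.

At equilibrium Ld = Ls, so 5562 - 6W = 4767 + 9W; collecting terms, 795 = 15W and W* = 53.
Plugging W* into demand: L* = 5562 - 6(53) = 5244.
After the shift, demand is Ld = 6408 - 6W.
Re-solving, 15W = 1641 gives W = 109.4 and L = 5751.6.
ΔW = 109.4 - 53 = 56.4.

ΔW = 56.4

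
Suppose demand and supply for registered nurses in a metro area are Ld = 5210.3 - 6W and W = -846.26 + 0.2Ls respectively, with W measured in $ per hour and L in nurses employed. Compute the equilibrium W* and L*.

W* = 89, L* = 4676.3

Solving each curve for L: Ls = 4231.3 + 5W.
Equating demand and supply, 5210.3 - 6W = 4231.3 + 5W gives 11W = 979, so W* = 89.
From the demand curve, L* = 5210.3 - 6(89) = 4676.3.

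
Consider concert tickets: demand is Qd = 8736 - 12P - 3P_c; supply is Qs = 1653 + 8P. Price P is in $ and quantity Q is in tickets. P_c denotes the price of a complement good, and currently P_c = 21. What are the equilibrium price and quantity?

With P_c = 21, demand is Qd = 8673 - 12P.
Set Qd = Qs: 8673 - 12P = 1653 + 8P, so 7020 = 20P and P* = 351.
Substitute back: Q* = 8673 - 12(351) = 4461.

P* = 351, Q* = 4461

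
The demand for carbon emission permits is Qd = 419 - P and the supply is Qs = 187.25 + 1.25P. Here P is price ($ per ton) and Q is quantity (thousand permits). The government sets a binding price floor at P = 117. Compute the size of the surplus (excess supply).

At P = 117: Qd = 302 and Qs = 333.5.
Surplus = Qs - Qd = 333.5 - 302 = 31.5.

Surplus = 31.5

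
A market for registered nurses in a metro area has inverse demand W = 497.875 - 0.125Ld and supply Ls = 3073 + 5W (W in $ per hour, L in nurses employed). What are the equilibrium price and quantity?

W* = 70, L* = 3423

In direct form, Ld = 3983 - 8W.
At equilibrium Ld = Ls, so 3983 - 8W = 3073 + 5W; collecting terms, 910 = 13W and W* = 70.
From the demand curve, L* = 3983 - 8(70) = 3423.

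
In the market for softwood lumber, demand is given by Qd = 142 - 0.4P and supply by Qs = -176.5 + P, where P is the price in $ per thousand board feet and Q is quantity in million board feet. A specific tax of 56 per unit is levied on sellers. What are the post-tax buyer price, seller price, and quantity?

With a tax of 56 on sellers, they supply based on the net price P_s = P_b - 56, so Qs = -232.5 + P_b.
Market clearing requires 142 - 0.4P_b = -232.5 + P_b; hence 374.5 = 1.4P_b and P_b = 267.5.
Then P_s = 267.5 - 56 = 211.5 and Q = 142 - 0.4(267.5) = 35.

P_b = 267.5, P_s = 211.5, Q = 35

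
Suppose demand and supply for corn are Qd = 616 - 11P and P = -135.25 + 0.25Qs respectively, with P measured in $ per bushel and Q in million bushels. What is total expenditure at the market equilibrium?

Inverting to quantity form: Qs = 541 + 4P.
The market clears where 616 - 11P = 541 + 4P. Rearranging, 15P = 75, hence P* = 5.
Then Q* = 616 - 11(5) = 561.
Total expenditure = P* × Q* = 5 × 561 = 2805.

Total expenditure = 2805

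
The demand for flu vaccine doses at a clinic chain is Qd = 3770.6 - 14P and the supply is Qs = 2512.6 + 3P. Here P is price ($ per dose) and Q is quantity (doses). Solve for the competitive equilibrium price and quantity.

Set Qd = Qs: 3770.6 - 14P = 2512.6 + 3P, so 1258 = 17P and P* = 74.
Then Q* = 3770.6 - 14(74) = 2734.6.

P* = 74, Q* = 2734.6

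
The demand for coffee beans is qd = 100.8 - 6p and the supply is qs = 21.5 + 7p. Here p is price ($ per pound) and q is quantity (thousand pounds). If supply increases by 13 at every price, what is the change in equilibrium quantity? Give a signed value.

Δq = 6

Set qd = qs: 100.8 - 6p = 21.5 + 7p, so 79.3 = 13p and p* = 6.1.
Then q* = 100.8 - 6(6.1) = 64.2.
After the shift, supply is qs = 34.5 + 7p.
Re-solving, 13p = 66.3 gives p = 5.1 and q = 70.2.
Δq = 70.2 - 64.2 = 6.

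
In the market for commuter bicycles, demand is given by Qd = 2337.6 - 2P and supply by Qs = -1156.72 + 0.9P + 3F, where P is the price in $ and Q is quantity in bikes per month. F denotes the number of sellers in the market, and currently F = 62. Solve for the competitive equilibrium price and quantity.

P* = 1140.8, Q* = 56

With F = 62, supply is Qs = -970.72 + 0.9P.
The market clears where 2337.6 - 2P = -970.72 + 0.9P. Rearranging, 2.9P = 3308.32, hence P* = 1140.8.
Substitute back: Q* = 2337.6 - 2(1140.8) = 56.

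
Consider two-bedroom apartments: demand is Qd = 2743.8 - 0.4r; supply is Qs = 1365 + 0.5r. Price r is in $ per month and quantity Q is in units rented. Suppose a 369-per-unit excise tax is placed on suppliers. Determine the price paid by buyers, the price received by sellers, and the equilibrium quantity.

With a tax of 369 on suppliers, they supply based on the net price r_s = r_b - 369, so Qs = 1180.5 + 0.5r_b.
Set Qd = Qs: 2743.8 - 0.4r_b = 1180.5 + 0.5r_b, so 1563.3 = 0.9r_b and r_b = 1737.
So r_s = 1368 and the quantity traded is Q = 2743.8 - 0.4(1737) = 2049.

r_b = 1737, r_s = 1368, Q = 2049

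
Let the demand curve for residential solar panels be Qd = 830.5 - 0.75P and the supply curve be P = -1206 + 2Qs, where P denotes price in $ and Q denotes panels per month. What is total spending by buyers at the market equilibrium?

In direct form, Qs = 603 + 0.5P.
Set Qd = Qs: 830.5 - 0.75P = 603 + 0.5P, so 227.5 = 1.25P and P* = 182.
Plugging P* into demand: Q* = 830.5 - 0.75(182) = 694.
Total spending by buyers = P* × Q* = 182 × 694 = 126308.

Total spending by buyers = 126308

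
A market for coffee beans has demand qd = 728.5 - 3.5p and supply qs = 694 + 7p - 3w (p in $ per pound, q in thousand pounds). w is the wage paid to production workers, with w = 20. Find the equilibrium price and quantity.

With w = 20, supply is qs = 634 + 7p.
At equilibrium qd = qs, so 728.5 - 3.5p = 634 + 7p; collecting terms, 94.5 = 10.5p and p* = 9.
Plugging p* into demand: q* = 728.5 - 3.5(9) = 697.

p* = 9, q* = 697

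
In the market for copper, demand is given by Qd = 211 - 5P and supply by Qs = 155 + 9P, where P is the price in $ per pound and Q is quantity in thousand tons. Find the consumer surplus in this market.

Consumer surplus = 3648.1

At equilibrium Qd = Qs, so 211 - 5P = 155 + 9P; collecting terms, 56 = 14P and P* = 4.
Substitute back: Q* = 211 - 5(4) = 191.
Demand choke price (Qd = 0): P = 211/5 = 42.2. Consumer surplus = ½ × (42.2 - 4) × 191 = 3648.1.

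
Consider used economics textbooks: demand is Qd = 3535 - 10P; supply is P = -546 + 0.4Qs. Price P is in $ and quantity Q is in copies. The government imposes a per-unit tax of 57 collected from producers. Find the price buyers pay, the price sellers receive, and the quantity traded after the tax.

P_b = 185, P_s = 128, Q = 1685

Inverting to quantity form: Qs = 1365 + 2.5P.
The tax drives a wedge P_b - P_s = 57. Substituting P_s = P_b - 57 into supply: Qs = 1222.5 + 2.5P_b.
Set Qd = Qs: 3535 - 10P_b = 1222.5 + 2.5P_b, so 2312.5 = 12.5P_b and P_b = 185.
Then P_s = 185 - 57 = 128 and Q = 3535 - 10(185) = 1685.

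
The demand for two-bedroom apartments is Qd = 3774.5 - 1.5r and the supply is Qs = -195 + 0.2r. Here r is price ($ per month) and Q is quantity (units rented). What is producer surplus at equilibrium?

Producer surplus = 184960

Set Qd = Qs: 3774.5 - 1.5r = -195 + 0.2r, so 3969.5 = 1.7r and r* = 2335.
Then Q* = 3774.5 - 1.5(2335) = 272.
Supply choke price (Qs = 0): r = 975. Producer surplus = ½ × (2335 - 975) × 272 = 184960.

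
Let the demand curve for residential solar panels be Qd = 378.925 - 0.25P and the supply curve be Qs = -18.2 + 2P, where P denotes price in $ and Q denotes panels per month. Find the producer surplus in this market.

At equilibrium Qd = Qs, so 378.925 - 0.25P = -18.2 + 2P; collecting terms, 397.125 = 2.25P and P* = 176.5.
Plugging P* into demand: Q* = 378.925 - 0.25(176.5) = 334.8.
Supply choke price (Qs = 0): P = 9.1. Producer surplus = ½ × (176.5 - 9.1) × 334.8 = 28022.76.

Producer surplus = 28022.76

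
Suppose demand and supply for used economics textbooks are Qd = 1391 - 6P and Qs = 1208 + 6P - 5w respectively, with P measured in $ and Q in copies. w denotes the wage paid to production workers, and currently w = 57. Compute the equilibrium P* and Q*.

With w = 57, supply is Qs = 923 + 6P.
Set Qd = Qs: 1391 - 6P = 923 + 6P, so 468 = 12P and P* = 39.
Substitute back: Q* = 1391 - 6(39) = 1157.

P* = 39, Q* = 1157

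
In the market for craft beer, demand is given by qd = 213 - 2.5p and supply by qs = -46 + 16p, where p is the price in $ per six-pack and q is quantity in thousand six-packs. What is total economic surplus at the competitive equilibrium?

Total surplus = 7326.925

At equilibrium qd = qs, so 213 - 2.5p = -46 + 16p; collecting terms, 259 = 18.5p and p* = 14.
Plugging p* into demand: q* = 213 - 2.5(14) = 178.
Demand choke price = 85.2; supply choke price = 2.875. CS = ½(85.2 - 14)(178) = 6336.8; PS = ½(14 - 2.875)(178) = 990.125. Total surplus = 7326.925.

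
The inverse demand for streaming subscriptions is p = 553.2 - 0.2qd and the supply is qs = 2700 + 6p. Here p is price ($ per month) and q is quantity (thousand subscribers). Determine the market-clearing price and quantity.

p* = 6, q* = 2736

Solving each curve for q: qd = 2766 - 5p.
At equilibrium qd = qs, so 2766 - 5p = 2700 + 6p; collecting terms, 66 = 11p and p* = 6.
Plugging p* into demand: q* = 2766 - 5(6) = 2736.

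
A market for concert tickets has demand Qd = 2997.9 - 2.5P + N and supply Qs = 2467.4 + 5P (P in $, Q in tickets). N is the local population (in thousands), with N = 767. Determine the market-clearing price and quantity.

P* = 173, Q* = 3332.4

With N = 767, demand is Qd = 3764.9 - 2.5P.
Equating demand and supply, 3764.9 - 2.5P = 2467.4 + 5P gives 7.5P = 1297.5, so P* = 173.
Plugging P* into demand: Q* = 3764.9 - 2.5(173) = 3332.4.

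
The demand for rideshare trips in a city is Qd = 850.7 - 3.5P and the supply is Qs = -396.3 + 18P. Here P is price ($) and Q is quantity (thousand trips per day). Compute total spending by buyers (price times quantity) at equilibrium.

Equating demand and supply, 850.7 - 3.5P = -396.3 + 18P gives 21.5P = 1247, so P* = 58.
Substitute back: Q* = 850.7 - 3.5(58) = 647.7.
Total spending by buyers = P* × Q* = 58 × 647.7 = 37566.6.

Total spending by buyers = 37566.6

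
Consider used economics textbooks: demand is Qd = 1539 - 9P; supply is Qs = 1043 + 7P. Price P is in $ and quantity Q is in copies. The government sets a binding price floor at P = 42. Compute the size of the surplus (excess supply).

Surplus = 176

At P = 42: Qd = 1161 and Qs = 1337.
Surplus = Qs - Qd = 1337 - 1161 = 176.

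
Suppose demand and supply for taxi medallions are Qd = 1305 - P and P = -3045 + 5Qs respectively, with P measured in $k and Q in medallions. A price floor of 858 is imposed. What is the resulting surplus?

Inverting to quantity form: Qs = 609 + 0.2P.
At P = 858: Qd = 447 and Qs = 780.6.
Surplus = Qs - Qd = 780.6 - 447 = 333.6.

Surplus = 333.6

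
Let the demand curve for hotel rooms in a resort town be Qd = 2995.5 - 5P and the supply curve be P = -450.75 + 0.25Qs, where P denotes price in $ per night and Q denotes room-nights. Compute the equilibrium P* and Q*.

Rewriting in direct form: Qs = 1803 + 4P.
At equilibrium Qd = Qs, so 2995.5 - 5P = 1803 + 4P; collecting terms, 1192.5 = 9P and P* = 132.5.
From the demand curve, Q* = 2995.5 - 5(132.5) = 2333.

P* = 132.5, Q* = 2333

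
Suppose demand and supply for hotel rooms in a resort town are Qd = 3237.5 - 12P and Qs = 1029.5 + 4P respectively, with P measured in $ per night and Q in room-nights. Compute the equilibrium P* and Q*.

P* = 138, Q* = 1581.5

Equating demand and supply, 3237.5 - 12P = 1029.5 + 4P gives 16P = 2208, so P* = 138.
Substitute back: Q* = 3237.5 - 12(138) = 1581.5.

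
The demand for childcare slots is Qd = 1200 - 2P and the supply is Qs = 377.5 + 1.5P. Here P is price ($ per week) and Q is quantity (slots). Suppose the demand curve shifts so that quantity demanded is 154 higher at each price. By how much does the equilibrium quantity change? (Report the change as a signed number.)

At equilibrium Qd = Qs, so 1200 - 2P = 377.5 + 1.5P; collecting terms, 822.5 = 3.5P and P* = 235.
Plugging P* into demand: Q* = 1200 - 2(235) = 730.
After the shift, demand is Qd = 1354 - 2P.
The new intersection has 976.5 = 3.5P, i.e. P = 279, Q = 796.
ΔQ = 796 - 730 = 66.

ΔQ = 66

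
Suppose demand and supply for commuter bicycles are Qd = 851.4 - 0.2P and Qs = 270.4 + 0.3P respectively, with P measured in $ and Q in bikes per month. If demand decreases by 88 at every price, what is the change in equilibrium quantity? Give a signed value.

Set Qd = Qs: 851.4 - 0.2P = 270.4 + 0.3P, so 581 = 0.5P and P* = 1162.
Plugging P* into demand: Q* = 851.4 - 0.2(1162) = 619.
After the shift, demand is Qd = 763.4 - 0.2P.
Re-solving, 0.5P = 493 gives P = 986 and Q = 566.2.
ΔQ = 566.2 - 619 = -52.8.

ΔQ = -52.8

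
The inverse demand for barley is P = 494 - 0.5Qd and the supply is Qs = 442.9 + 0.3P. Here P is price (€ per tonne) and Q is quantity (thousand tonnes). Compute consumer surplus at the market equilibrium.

Consumer surplus = 66049

Inverting to quantity form: Qd = 988 - 2P.
Equating demand and supply, 988 - 2P = 442.9 + 0.3P gives 2.3P = 545.1, so P* = 237.
Then Q* = 988 - 2(237) = 514.
Demand choke price (Qd = 0): P = 988/2 = 494. Consumer surplus = ½ × (494 - 237) × 514 = 66049.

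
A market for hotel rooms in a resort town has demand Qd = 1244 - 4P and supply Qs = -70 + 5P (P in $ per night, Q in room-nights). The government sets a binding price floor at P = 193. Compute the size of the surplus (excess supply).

Surplus = 423

Evaluating both curves at the floor price 193 gives Qd = 472, Qs = 895.
Surplus = Qs - Qd = 895 - 472 = 423.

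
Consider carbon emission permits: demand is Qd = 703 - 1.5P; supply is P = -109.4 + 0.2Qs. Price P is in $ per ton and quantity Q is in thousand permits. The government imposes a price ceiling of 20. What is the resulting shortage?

Shortage = 26

Rewriting in direct form: Qs = 547 + 5P.
Evaluating both curves at the ceiling price 20 gives Qd = 673, Qs = 647.
Shortage = Qd - Qs = 673 - 647 = 26.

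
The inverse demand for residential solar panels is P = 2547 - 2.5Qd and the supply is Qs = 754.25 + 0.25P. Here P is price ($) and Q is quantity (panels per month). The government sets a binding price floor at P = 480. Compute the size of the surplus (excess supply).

Surplus = 47.45

Inverting to quantity form: Qd = 1018.8 - 0.4P.
With P fixed at 480, quantity demanded is 826.8 and quantity supplied is 874.25.
Surplus = Qs - Qd = 874.25 - 826.8 = 47.45.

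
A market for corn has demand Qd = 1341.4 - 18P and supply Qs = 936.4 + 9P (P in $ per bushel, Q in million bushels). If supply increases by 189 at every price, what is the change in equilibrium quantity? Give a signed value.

The market clears where 1341.4 - 18P = 936.4 + 9P. Rearranging, 27P = 405, hence P* = 15.
From the demand curve, Q* = 1341.4 - 18(15) = 1071.4.
After the shift, supply is Qs = 1125.4 + 9P.
New equilibrium: 216 = 27P, so P = 8 and Q = 1197.4.
ΔQ = 1197.4 - 1071.4 = 126.

ΔQ = 126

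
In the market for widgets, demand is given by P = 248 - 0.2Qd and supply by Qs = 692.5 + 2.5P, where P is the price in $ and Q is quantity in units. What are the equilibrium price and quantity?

P* = 73, Q* = 875

Solving each curve for Q: Qd = 1240 - 5P.
Set Qd = Qs: 1240 - 5P = 692.5 + 2.5P, so 547.5 = 7.5P and P* = 73.
Then Q* = 1240 - 5(73) = 875.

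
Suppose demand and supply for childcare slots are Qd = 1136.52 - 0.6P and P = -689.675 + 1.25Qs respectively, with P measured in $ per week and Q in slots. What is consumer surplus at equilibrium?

Consumer surplus = 654015.675

Solving each curve for Q: Qs = 551.74 + 0.8P.
Set Qd = Qs: 1136.52 - 0.6P = 551.74 + 0.8P, so 584.78 = 1.4P and P* = 417.7.
Then Q* = 1136.52 - 0.6(417.7) = 885.9.
Demand choke price (Qd = 0): P = 1136.52/0.6 = 1894.2. Consumer surplus = ½ × (1894.2 - 417.7) × 885.9 = 654015.675.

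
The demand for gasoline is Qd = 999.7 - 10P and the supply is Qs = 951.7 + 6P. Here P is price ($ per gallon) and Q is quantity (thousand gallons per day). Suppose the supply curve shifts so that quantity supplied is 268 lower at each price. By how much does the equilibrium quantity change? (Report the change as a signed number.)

Set Qd = Qs: 999.7 - 10P = 951.7 + 6P, so 48 = 16P and P* = 3.
Plugging P* into demand: Q* = 999.7 - 10(3) = 969.7.
After the shift, supply is Qs = 683.7 + 6P.
New equilibrium: 316 = 16P, so P = 19.75 and Q = 802.2.
ΔQ = 802.2 - 969.7 = -167.5.

ΔQ = -167.5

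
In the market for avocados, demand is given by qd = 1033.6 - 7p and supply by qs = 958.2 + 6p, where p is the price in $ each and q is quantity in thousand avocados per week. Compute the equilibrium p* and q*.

The market clears where 1033.6 - 7p = 958.2 + 6p. Rearranging, 13p = 75.4, hence p* = 5.8.
Then q* = 1033.6 - 7(5.8) = 993.

p* = 5.8, q* = 993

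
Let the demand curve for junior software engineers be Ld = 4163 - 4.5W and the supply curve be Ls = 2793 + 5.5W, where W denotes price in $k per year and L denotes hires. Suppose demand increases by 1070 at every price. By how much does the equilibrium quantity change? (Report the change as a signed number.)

ΔL = 588.5

Equating demand and supply, 4163 - 4.5W = 2793 + 5.5W gives 10W = 1370, so W* = 137.
Plugging W* into demand: L* = 4163 - 4.5(137) = 3546.5.
After the shift, demand is Ld = 5233 - 4.5W.
New equilibrium: 2440 = 10W, so W = 244 and L = 4135.
ΔL = 4135 - 3546.5 = 588.5.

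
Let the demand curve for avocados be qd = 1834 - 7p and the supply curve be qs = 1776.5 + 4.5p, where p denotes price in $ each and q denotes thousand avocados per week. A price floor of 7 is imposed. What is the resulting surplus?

Surplus = 23

At p = 7: qd = 1785 and qs = 1808.
Surplus = qs - qd = 1808 - 1785 = 23.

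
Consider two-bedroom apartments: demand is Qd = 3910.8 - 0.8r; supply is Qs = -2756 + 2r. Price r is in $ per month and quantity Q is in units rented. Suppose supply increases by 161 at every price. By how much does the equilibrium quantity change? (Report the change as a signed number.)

At equilibrium Qd = Qs, so 3910.8 - 0.8r = -2756 + 2r; collecting terms, 6666.8 = 2.8r and r* = 2381.
From the demand curve, Q* = 3910.8 - 0.8(2381) = 2006.
After the shift, supply is Qs = -2595 + 2r.
Re-solving, 2.8r = 6505.8 gives r = 2323.5 and Q = 2052.
ΔQ = 2052 - 2006 = 46.

ΔQ = 46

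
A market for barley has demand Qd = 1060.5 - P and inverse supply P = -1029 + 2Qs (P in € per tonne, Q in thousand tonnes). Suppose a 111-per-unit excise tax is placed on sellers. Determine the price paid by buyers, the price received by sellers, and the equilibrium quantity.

P_b = 401, P_s = 290, Q = 659.5

In direct form, Qs = 514.5 + 0.5P.
With a tax of 111 on sellers, they supply based on the net price P_s = P_b - 111, so Qs = 459 + 0.5P_b.
Market clearing requires 1060.5 - P_b = 459 + 0.5P_b; hence 601.5 = 1.5P_b and P_b = 401.
Then P_s = 401 - 111 = 290 and Q = 1060.5 - 401 = 659.5.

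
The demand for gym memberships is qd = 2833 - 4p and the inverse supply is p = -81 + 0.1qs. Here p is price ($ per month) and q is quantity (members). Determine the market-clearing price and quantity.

p* = 144.5, q* = 2255

Solving each curve for q: qs = 810 + 10p.
The market clears where 2833 - 4p = 810 + 10p. Rearranging, 14p = 2023, hence p* = 144.5.
Plugging p* into demand: q* = 2833 - 4(144.5) = 2255.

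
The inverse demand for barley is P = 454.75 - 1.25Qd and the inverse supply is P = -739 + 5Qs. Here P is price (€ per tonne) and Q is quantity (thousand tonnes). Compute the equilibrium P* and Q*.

P* = 216, Q* = 191

In direct form, Qd = 363.8 - 0.8P and Qs = 147.8 + 0.2P.
Set Qd = Qs: 363.8 - 0.8P = 147.8 + 0.2P, so 216 = P and P* = 216.
Substitute back: Q* = 363.8 - 0.8(216) = 191.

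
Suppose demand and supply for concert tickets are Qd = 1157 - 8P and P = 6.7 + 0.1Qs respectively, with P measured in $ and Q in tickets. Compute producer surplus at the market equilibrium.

Producer surplus = 18788.45

Inverting to quantity form: Qs = -67 + 10P.
Equating demand and supply, 1157 - 8P = -67 + 10P gives 18P = 1224, so P* = 68.
Then Q* = 1157 - 8(68) = 613.
Supply choke price (Qs = 0): P = 6.7. Producer surplus = ½ × (68 - 6.7) × 613 = 18788.45.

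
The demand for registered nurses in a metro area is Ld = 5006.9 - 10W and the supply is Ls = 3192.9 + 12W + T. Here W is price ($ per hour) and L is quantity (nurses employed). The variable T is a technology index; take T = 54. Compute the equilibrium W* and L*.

W* = 80, L* = 4206.9

With T = 54, supply is Ls = 3246.9 + 12W.
Equating demand and supply, 5006.9 - 10W = 3246.9 + 12W gives 22W = 1760, so W* = 80.
Plugging W* into demand: L* = 5006.9 - 10(80) = 4206.9.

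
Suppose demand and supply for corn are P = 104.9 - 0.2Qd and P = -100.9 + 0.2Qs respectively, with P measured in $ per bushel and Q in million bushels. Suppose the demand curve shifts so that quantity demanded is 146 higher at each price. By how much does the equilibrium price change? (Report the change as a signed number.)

ΔP = 14.6

In direct form, Qd = 524.5 - 5P and Qs = 504.5 + 5P.
At equilibrium Qd = Qs, so 524.5 - 5P = 504.5 + 5P; collecting terms, 20 = 10P and P* = 2.
From the demand curve, Q* = 524.5 - 5(2) = 514.5.
After the shift, demand is Qd = 670.5 - 5P.
New equilibrium: 166 = 10P, so P = 16.6 and Q = 587.5.
ΔP = 16.6 - 2 = 14.6.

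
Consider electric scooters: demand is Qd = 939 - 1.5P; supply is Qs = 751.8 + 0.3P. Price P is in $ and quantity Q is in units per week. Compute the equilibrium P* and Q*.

Set Qd = Qs: 939 - 1.5P = 751.8 + 0.3P, so 187.2 = 1.8P and P* = 104.
From the demand curve, Q* = 939 - 1.5(104) = 783.

P* = 104, Q* = 783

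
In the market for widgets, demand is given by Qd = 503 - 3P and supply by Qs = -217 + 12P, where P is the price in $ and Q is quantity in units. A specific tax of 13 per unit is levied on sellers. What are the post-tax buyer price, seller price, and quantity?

P_b = 58.4, P_s = 45.4, Q = 327.8

With a tax of 13 on sellers, they supply based on the net price P_s = P_b - 13, so Qs = -373 + 12P_b.
Equate demand and the shifted supply: 503 - 3P_b = -373 + 12P_b, giving 15P_b = 876, so P_b = 58.4.
So P_s = 45.4 and the quantity traded is Q = 503 - 3(58.4) = 327.8.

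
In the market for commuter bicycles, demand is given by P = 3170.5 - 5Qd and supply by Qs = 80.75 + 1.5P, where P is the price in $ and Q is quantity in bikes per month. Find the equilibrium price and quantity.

P* = 325.5, Q* = 569

Inverting to quantity form: Qd = 634.1 - 0.2P.
Equating demand and supply, 634.1 - 0.2P = 80.75 + 1.5P gives 1.7P = 553.35, so P* = 325.5.
From the demand curve, Q* = 634.1 - 0.2(325.5) = 569.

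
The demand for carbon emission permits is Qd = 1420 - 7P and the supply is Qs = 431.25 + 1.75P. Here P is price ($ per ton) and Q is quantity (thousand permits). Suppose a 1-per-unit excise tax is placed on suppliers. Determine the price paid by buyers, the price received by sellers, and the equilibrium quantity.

With a tax of 1 on suppliers, they supply based on the net price P_s = P_b - 1, so Qs = 429.5 + 1.75P_b.
Equate demand and the shifted supply: 1420 - 7P_b = 429.5 + 1.75P_b, giving 8.75P_b = 990.5, so P_b = 113.2.
So P_s = 112.2 and the quantity traded is Q = 1420 - 7(113.2) = 627.6.

P_b = 113.2, P_s = 112.2, Q = 627.6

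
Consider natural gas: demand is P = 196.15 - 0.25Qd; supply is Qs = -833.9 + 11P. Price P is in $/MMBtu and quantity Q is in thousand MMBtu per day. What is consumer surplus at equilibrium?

Consumer surplus = 15576.125

Solving each curve for Q: Qd = 784.6 - 4P.
Equating demand and supply, 784.6 - 4P = -833.9 + 11P gives 15P = 1618.5, so P* = 107.9.
Then Q* = 784.6 - 4(107.9) = 353.
Demand choke price (Qd = 0): P = 784.6/4 = 196.15. Consumer surplus = ½ × (196.15 - 107.9) × 353 = 15576.125.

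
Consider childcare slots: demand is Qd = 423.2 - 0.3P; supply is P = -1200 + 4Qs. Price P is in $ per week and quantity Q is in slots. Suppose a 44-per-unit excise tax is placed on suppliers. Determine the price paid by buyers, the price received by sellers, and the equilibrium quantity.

P_b = 244, P_s = 200, Q = 350

Rewriting in direct form: Qs = 300 + 0.25P.
Suppliers keep P_s = P_b - 44 per unit, so supply in terms of the buyer price is Qs = 289 + 0.25P_b.
Equate demand and the shifted supply: 423.2 - 0.3P_b = 289 + 0.25P_b, giving 0.55P_b = 134.2, so P_b = 244.
So P_s = 200 and the quantity traded is Q = 423.2 - 0.3(244) = 350.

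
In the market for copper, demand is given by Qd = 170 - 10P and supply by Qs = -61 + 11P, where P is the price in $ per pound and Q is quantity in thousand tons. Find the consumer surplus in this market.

The market clears where 170 - 10P = -61 + 11P. Rearranging, 21P = 231, hence P* = 11.
From the demand curve, Q* = 170 - 10(11) = 60.
Demand choke price (Qd = 0): P = 170/10 = 17. Consumer surplus = ½ × (17 - 11) × 60 = 180.

Consumer surplus = 180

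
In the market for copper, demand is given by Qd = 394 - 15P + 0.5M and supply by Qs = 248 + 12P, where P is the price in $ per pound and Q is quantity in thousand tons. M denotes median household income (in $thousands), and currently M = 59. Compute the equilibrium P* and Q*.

P* = 6.5, Q* = 326

With M = 59, demand is Qd = 423.5 - 15P.
At equilibrium Qd = Qs, so 423.5 - 15P = 248 + 12P; collecting terms, 175.5 = 27P and P* = 6.5.
Plugging P* into demand: Q* = 423.5 - 15(6.5) = 326.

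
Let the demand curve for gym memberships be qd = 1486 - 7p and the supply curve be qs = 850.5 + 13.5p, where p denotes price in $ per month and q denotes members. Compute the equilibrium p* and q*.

Set qd = qs: 1486 - 7p = 850.5 + 13.5p, so 635.5 = 20.5p and p* = 31.
Plugging p* into demand: q* = 1486 - 7(31) = 1269.

p* = 31, q* = 1269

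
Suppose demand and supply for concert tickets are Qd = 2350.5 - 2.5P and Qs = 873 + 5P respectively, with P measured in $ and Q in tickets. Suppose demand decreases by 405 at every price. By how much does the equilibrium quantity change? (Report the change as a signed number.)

ΔQ = -270

Set Qd = Qs: 2350.5 - 2.5P = 873 + 5P, so 1477.5 = 7.5P and P* = 197.
Substitute back: Q* = 2350.5 - 2.5(197) = 1858.
After the shift, demand is Qd = 1945.5 - 2.5P.
New equilibrium: 1072.5 = 7.5P, so P = 143 and Q = 1588.
ΔQ = 1588 - 1858 = -270.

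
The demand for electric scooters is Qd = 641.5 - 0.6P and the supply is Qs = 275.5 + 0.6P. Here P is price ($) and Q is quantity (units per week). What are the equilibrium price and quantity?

P* = 305, Q* = 458.5

Equating demand and supply, 641.5 - 0.6P = 275.5 + 0.6P gives 1.2P = 366, so P* = 305.
Substitute back: Q* = 641.5 - 0.6(305) = 458.5.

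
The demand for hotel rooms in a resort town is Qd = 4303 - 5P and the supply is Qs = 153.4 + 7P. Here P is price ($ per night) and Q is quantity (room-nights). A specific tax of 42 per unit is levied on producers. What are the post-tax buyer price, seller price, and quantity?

P_b = 370.3, P_s = 328.3, Q = 2451.5

With a tax of 42 on producers, they supply based on the net price P_s = P_b - 42, so Qs = -140.6 + 7P_b.
Equate demand and the shifted supply: 4303 - 5P_b = -140.6 + 7P_b, giving 12P_b = 4443.6, so P_b = 370.3.
So P_s = 328.3 and the quantity traded is Q = 4303 - 5(370.3) = 2451.5.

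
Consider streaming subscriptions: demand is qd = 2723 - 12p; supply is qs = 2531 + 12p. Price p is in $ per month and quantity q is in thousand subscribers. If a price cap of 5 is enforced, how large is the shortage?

Shortage = 72

At p = 5: qd = 2663 and qs = 2591.
Shortage = qd - qs = 2663 - 2591 = 72.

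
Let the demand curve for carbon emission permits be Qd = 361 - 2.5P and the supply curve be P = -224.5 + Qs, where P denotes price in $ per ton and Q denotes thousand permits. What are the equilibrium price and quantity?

P* = 39, Q* = 263.5

Rewriting in direct form: Qs = 224.5 + P.
Equating demand and supply, 361 - 2.5P = 224.5 + P gives 3.5P = 136.5, so P* = 39.
Then Q* = 361 - 2.5(39) = 263.5.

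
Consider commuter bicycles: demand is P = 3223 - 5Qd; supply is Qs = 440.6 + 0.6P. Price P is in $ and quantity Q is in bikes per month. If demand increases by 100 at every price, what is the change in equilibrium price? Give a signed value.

ΔP = 125

Solving each curve for Q: Qd = 644.6 - 0.2P.
Equating demand and supply, 644.6 - 0.2P = 440.6 + 0.6P gives 0.8P = 204, so P* = 255.
Then Q* = 644.6 - 0.2(255) = 593.6.
After the shift, demand is Qd = 744.6 - 0.2P.
Re-solving, 0.8P = 304 gives P = 380 and Q = 668.6.
ΔP = 380 - 255 = 125.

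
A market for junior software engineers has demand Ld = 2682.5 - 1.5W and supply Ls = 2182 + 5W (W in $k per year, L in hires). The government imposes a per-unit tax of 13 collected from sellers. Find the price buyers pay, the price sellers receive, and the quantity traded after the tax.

W_b = 87, W_s = 74, L = 2552

Sellers keep W_s = W_b - 13 per unit, so supply in terms of the buyer price is Ls = 2117 + 5W_b.
Equate demand and the shifted supply: 2682.5 - 1.5W_b = 2117 + 5W_b, giving 6.5W_b = 565.5, so W_b = 87.
So W_s = 74 and the quantity traded is L = 2682.5 - 1.5(87) = 2552.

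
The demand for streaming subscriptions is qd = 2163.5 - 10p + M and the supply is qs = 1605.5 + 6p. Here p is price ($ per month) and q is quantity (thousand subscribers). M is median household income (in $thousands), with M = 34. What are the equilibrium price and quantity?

With M = 34, demand is qd = 2197.5 - 10p.
The market clears where 2197.5 - 10p = 1605.5 + 6p. Rearranging, 16p = 592, hence p* = 37.
Substitute back: q* = 2197.5 - 10(37) = 1827.5.

p* = 37, q* = 1827.5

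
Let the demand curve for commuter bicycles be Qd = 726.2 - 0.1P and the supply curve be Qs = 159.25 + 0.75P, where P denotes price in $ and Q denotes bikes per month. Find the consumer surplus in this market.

Equating demand and supply, 726.2 - 0.1P = 159.25 + 0.75P gives 0.85P = 566.95, so P* = 667.
Substitute back: Q* = 726.2 - 0.1(667) = 659.5.
Demand choke price (Qd = 0): P = 726.2/0.1 = 7262. Consumer surplus = ½ × (7262 - 667) × 659.5 = 2174701.25.

Consumer surplus = 2174701.25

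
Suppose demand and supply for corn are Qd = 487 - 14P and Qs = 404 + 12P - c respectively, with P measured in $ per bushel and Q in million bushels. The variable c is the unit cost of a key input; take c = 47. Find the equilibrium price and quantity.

With c = 47, supply is Qs = 357 + 12P.
The market clears where 487 - 14P = 357 + 12P. Rearranging, 26P = 130, hence P* = 5.
From the demand curve, Q* = 487 - 14(5) = 417.

P* = 5, Q* = 417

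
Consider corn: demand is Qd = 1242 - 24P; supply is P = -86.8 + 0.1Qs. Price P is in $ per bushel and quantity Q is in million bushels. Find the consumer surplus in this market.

Inverting to quantity form: Qs = 868 + 10P.
Equating demand and supply, 1242 - 24P = 868 + 10P gives 34P = 374, so P* = 11.
Plugging P* into demand: Q* = 1242 - 24(11) = 978.
Demand choke price (Qd = 0): P = 1242/24 = 51.75. Consumer surplus = ½ × (51.75 - 11) × 978 = 19926.75.

Consumer surplus = 19926.75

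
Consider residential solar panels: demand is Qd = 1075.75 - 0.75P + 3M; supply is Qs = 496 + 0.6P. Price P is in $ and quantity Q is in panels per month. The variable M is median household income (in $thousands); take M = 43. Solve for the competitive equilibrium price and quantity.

P* = 525, Q* = 811

With M = 43, demand is Qd = 1204.75 - 0.75P.
The market clears where 1204.75 - 0.75P = 496 + 0.6P. Rearranging, 1.35P = 708.75, hence P* = 525.
Then Q* = 1204.75 - 0.75(525) = 811.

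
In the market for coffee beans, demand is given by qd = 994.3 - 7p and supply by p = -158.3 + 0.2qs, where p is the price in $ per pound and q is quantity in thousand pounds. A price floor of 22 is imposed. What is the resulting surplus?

In direct form, qs = 791.5 + 5p.
At p = 22: qd = 840.3 and qs = 901.5.
Surplus = qs - qd = 901.5 - 840.3 = 61.2.

Surplus = 61.2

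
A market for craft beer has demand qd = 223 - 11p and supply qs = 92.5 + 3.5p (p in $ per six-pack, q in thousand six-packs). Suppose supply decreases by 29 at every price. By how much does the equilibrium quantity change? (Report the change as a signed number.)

Equating demand and supply, 223 - 11p = 92.5 + 3.5p gives 14.5p = 130.5, so p* = 9.
Then q* = 223 - 11(9) = 124.
After the shift, supply is qs = 63.5 + 3.5p.
The new intersection has 159.5 = 14.5p, i.e. p = 11, q = 102.
Δq = 102 - 124 = -22.

Δq = -22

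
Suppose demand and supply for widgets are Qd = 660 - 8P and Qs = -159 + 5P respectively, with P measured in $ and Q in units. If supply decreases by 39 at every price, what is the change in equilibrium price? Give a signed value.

Set Qd = Qs: 660 - 8P = -159 + 5P, so 819 = 13P and P* = 63.
From the demand curve, Q* = 660 - 8(63) = 156.
After the shift, supply is Qs = -198 + 5P.
The new intersection has 858 = 13P, i.e. P = 66, Q = 132.
ΔP = 66 - 63 = 3.

ΔP = 3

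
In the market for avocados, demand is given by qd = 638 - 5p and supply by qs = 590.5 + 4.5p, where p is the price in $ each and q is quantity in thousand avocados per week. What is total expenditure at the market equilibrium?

Total expenditure = 3065

At equilibrium qd = qs, so 638 - 5p = 590.5 + 4.5p; collecting terms, 47.5 = 9.5p and p* = 5.
Substitute back: q* = 638 - 5(5) = 613.
Total expenditure = p* × q* = 5 × 613 = 3065.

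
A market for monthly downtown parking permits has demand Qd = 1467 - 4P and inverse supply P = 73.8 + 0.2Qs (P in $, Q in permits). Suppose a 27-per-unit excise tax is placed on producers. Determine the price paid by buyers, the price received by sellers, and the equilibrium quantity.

P_b = 219, P_s = 192, Q = 591

Solving each curve for Q: Qs = -369 + 5P.
With a tax of 27 on producers, they supply based on the net price P_s = P_b - 27, so Qs = -504 + 5P_b.
Market clearing requires 1467 - 4P_b = -504 + 5P_b; hence 1971 = 9P_b and P_b = 219.
So P_s = 192 and the quantity traded is Q = 1467 - 4(219) = 591.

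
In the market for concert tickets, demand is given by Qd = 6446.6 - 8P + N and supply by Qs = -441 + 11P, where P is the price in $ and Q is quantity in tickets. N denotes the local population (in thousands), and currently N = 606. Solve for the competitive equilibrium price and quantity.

P* = 394.4, Q* = 3897.4

With N = 606, demand is Qd = 7052.6 - 8P.
At equilibrium Qd = Qs, so 7052.6 - 8P = -441 + 11P; collecting terms, 7493.6 = 19P and P* = 394.4.
Then Q* = 7052.6 - 8(394.4) = 3897.4.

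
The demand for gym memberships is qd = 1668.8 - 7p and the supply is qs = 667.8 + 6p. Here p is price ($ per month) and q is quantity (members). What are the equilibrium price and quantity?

Equating demand and supply, 1668.8 - 7p = 667.8 + 6p gives 13p = 1001, so p* = 77.
Substitute back: q* = 1668.8 - 7(77) = 1129.8.

p* = 77, q* = 1129.8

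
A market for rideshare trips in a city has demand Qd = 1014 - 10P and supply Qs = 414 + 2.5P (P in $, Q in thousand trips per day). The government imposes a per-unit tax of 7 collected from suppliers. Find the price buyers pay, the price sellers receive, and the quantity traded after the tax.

P_b = 49.4, P_s = 42.4, Q = 520

With a tax of 7 on suppliers, they supply based on the net price P_s = P_b - 7, so Qs = 396.5 + 2.5P_b.
Equate demand and the shifted supply: 1014 - 10P_b = 396.5 + 2.5P_b, giving 12.5P_b = 617.5, so P_b = 49.4.
So P_s = 42.4 and the quantity traded is Q = 1014 - 10(49.4) = 520.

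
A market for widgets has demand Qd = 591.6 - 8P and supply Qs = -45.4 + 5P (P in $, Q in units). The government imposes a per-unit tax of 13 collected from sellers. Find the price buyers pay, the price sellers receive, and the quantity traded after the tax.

With a tax of 13 on sellers, they supply based on the net price P_s = P_b - 13, so Qs = -110.4 + 5P_b.
Set Qd = Qs: 591.6 - 8P_b = -110.4 + 5P_b, so 702 = 13P_b and P_b = 54.
So P_s = 41 and the quantity traded is Q = 591.6 - 8(54) = 159.6.

P_b = 54, P_s = 41, Q = 159.6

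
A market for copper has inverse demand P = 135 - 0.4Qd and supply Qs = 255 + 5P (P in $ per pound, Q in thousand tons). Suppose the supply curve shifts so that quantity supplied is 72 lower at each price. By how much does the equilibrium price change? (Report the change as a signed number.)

ΔP = 9.6

Rewriting in direct form: Qd = 337.5 - 2.5P.
Set Qd = Qs: 337.5 - 2.5P = 255 + 5P, so 82.5 = 7.5P and P* = 11.
From the demand curve, Q* = 337.5 - 2.5(11) = 310.
After the shift, supply is Qs = 183 + 5P.
Re-solving, 7.5P = 154.5 gives P = 20.6 and Q = 286.
ΔP = 20.6 - 11 = 9.6.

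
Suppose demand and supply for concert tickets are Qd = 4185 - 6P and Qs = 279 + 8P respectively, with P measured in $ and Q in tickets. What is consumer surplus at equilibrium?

At equilibrium Qd = Qs, so 4185 - 6P = 279 + 8P; collecting terms, 3906 = 14P and P* = 279.
Then Q* = 4185 - 6(279) = 2511.
Demand choke price (Qd = 0): P = 4185/6 = 697.5. Consumer surplus = ½ × (697.5 - 279) × 2511 = 525426.75.

Consumer surplus = 525426.75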